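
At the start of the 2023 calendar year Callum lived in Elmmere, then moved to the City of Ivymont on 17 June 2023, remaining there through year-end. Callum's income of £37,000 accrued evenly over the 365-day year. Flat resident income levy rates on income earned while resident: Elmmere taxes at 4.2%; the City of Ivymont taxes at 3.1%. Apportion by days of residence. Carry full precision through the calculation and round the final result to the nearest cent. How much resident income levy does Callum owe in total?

Elmmere, 1 January – 16 June 2023: 167 days → £37,000 × 4.2% × 167/365 = £711.0082
The City of Ivymont, 17 June – 31 December 2023: 198 days → £37,000 × 3.1% × 198/365 = £622.2082
Total = £1,333.2164

£1,333.22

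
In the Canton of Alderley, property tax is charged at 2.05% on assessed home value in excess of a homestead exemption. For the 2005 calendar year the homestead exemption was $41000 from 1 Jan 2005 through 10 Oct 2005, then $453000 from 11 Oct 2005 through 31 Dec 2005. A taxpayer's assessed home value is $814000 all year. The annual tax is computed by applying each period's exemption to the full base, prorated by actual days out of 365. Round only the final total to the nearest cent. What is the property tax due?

$13949.04

1 Jan – 10 Oct 2005: 283 days, exemption $41000 → ($814000 − $41000) × 2.05% × 283/365 = $12286.4644
11 Oct – 31 Dec 2005: 82 days, exemption $453000 → ($814000 − $453000) × 2.05% × 82/365 = $1662.5781
Total = $13949.0425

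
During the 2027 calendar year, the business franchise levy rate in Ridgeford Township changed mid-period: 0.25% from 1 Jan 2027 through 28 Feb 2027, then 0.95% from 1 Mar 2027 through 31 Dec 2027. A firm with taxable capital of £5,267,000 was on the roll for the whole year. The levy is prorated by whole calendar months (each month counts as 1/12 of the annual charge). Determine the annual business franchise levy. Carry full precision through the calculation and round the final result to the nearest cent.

1 Jan – 28 Feb 2027: 2 months at 0.25% → £5,267,000 × 0.25% × 2/12 = £2,194.5833
1 Mar – 31 Dec 2027: 10 months at 0.95% → £5,267,000 × 0.95% × 10/12 = £41,697.0833
Total = £43,891.6667

£43,891.67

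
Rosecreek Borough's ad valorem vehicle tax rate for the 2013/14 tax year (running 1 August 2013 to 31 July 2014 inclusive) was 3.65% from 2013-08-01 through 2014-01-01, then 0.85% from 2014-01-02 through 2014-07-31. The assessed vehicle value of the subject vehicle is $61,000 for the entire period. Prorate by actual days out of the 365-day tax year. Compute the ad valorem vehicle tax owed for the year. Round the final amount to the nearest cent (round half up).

$1,239.14

2013-08-01 to 2014-01-01: 154 days at 3.65% → $61,000 × 3.65% × 154/365 = $939.4000
2014-01-02 to 2014-07-31: 211 days at 0.85% → $61,000 × 0.85% × 211/365 = $299.7356
Total = $1,239.1356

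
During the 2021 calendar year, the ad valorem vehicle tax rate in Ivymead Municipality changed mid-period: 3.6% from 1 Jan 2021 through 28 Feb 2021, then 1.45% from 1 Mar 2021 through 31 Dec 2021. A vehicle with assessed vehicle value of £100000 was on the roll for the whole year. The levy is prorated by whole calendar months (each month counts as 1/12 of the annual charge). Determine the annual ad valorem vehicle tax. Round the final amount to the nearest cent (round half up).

£1808.33

1 Jan – 28 Feb 2021: 2 months at 3.6% → £100000 × 3.6% × 2/12 = £600.0000
1 Mar – 31 Dec 2021: 10 months at 1.45% → £100000 × 1.45% × 10/12 = £1208.3333
Total = £1808.3333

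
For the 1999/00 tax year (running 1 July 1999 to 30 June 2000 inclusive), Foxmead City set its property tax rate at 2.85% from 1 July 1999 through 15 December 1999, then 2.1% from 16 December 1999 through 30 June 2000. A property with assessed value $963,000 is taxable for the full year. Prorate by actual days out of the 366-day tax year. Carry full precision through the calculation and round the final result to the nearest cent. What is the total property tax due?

1 July – 15 December 1999: 168 days at 2.85% → $963,000 × 2.85% × 168/366 = $12,597.9344
16 December 1999 – 30 June 2000: 198 days at 2.1% → $963,000 × 2.1% × 198/366 = $10,940.3115
Total = $23,538.2459

$23,538.25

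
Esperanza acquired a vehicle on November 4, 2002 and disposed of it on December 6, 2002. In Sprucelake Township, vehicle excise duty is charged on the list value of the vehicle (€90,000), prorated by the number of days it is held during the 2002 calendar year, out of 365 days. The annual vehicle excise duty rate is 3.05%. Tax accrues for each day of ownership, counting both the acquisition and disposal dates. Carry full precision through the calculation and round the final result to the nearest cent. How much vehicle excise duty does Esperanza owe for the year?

€248.18

Days held (November 4 – December 6, 2002): 33 out of 365
Tax = €90,000 × 3.05% × 33/365 = €248.1781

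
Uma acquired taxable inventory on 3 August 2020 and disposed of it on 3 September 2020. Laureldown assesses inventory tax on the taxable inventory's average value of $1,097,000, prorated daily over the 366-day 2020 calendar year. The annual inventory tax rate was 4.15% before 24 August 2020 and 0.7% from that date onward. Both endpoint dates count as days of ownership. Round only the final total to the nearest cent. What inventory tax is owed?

3 August – 23 August 2020: 21 days at 4.15% → $1,097,000 × 4.15% × 21/366 = $2,612.1189
24 August – 3 September 2020: 11 days at 0.7% → $1,097,000 × 0.7% × 11/366 = $230.7896
Total = $2,842.9085

$2,842.91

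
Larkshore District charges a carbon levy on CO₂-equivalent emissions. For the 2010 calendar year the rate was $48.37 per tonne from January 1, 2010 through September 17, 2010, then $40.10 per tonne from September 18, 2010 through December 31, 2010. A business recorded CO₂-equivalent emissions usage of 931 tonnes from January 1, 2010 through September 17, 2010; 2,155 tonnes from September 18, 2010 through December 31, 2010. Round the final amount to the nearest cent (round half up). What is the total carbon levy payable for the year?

$131447.97

January 1 – September 17, 2010: 931 tonnes at $48.37/tonne → $45032.47
September 18 – December 31, 2010: 2,155 tonnes at $40.10/tonne → $86415.50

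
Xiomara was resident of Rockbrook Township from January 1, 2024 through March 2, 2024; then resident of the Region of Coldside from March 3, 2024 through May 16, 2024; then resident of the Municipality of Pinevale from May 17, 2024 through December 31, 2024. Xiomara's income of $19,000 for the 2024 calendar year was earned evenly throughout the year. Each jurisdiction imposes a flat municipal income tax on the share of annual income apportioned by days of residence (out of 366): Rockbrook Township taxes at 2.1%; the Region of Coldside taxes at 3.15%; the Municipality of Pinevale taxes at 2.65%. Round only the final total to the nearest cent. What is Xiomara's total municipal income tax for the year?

$505.27

Rockbrook Township, January 1 – March 2, 2024: 62 days → $19,000 × 2.1% × 62/366 = $67.5902
The Region of Coldside, March 3 – May 16, 2024: 75 days → $19,000 × 3.15% × 75/366 = $122.6434
The Municipality of Pinevale, May 17 – December 31, 2024: 229 days → $19,000 × 2.65% × 229/366 = $315.0314
Total = $505.2650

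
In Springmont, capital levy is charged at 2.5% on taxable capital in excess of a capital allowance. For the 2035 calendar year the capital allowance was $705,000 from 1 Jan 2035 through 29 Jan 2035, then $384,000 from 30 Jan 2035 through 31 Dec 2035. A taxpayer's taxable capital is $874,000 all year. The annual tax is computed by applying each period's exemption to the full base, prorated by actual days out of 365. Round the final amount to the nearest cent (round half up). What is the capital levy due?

1 Jan – 29 Jan 2035: 29 days, exemption $705,000 → ($874,000 − $705,000) × 2.5% × 29/365 = $335.6849
30 Jan – 31 Dec 2035: 336 days, exemption $384,000 → ($874,000 − $384,000) × 2.5% × 336/365 = $11,276.7123
Total = $11,612.3973

$11,612.40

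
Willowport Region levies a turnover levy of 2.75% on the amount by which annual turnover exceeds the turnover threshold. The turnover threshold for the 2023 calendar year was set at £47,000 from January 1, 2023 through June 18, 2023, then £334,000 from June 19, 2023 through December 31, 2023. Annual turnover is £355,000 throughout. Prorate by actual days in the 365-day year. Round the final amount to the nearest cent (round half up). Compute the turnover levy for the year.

£4,231.84

January 1 – June 18, 2023: 169 days, exemption £47,000 → (£355,000 − £47,000) × 2.75% × 169/365 = £3,921.7260
June 19 – December 31, 2023: 196 days, exemption £334,000 → (£355,000 − £334,000) × 2.75% × 196/365 = £310.1096
Total = £4,231.8356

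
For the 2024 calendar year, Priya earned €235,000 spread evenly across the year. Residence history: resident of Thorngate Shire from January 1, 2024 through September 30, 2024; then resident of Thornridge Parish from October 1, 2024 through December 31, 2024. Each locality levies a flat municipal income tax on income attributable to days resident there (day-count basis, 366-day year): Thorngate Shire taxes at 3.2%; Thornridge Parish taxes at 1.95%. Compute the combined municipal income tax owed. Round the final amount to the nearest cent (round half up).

Thorngate Shire, January 1 – September 30, 2024: 274 days → €235,000 × 3.2% × 274/366 = €5,629.7268
Thornridge Parish, October 1 – December 31, 2024: 92 days → €235,000 × 1.95% × 92/366 = €1,151.8852
Total = €6,781.6120

€6,781.61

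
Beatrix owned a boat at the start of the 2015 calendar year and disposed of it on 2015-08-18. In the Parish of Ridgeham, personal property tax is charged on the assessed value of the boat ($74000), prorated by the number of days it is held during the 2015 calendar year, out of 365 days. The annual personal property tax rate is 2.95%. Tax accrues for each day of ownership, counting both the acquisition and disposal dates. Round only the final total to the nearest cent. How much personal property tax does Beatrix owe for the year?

Days held (2015-01-01 to 2015-08-18): 230 out of 365
Tax = $74000 × 2.95% × 230/365 = $1375.5890

$1375.59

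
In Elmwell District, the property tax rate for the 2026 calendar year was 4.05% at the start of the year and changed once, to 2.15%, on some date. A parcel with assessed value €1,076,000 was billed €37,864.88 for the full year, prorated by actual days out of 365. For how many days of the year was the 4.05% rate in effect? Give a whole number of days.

Let d = days at the first rate; then 365 − d days at the second rate.
€1,076,000 × [4.05%·d + 2.15%·(365−d)] / 365 = €37,864.88
Solving gives d = 263, so the new rate took effect on 21 September 2026.

263 days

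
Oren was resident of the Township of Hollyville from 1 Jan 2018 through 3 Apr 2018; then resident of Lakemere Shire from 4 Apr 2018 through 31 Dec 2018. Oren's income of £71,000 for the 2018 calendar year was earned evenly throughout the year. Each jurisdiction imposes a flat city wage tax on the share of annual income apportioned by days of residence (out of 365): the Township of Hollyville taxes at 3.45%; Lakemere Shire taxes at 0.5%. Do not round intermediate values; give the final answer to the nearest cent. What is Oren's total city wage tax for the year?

The Township of Hollyville, 1 Jan – 3 Apr 2018: 93 days → £71,000 × 3.45% × 93/365 = £624.1192
Lakemere Shire, 4 Apr – 31 Dec 2018: 272 days → £71,000 × 0.5% × 272/365 = £264.5479
Total = £888.6671

£888.67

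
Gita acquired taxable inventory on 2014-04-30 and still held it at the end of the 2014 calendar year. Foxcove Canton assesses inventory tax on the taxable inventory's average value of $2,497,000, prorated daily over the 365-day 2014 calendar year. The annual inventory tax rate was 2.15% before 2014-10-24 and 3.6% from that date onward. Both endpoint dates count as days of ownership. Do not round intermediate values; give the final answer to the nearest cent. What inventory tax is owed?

2014-04-30 to 2014-10-23: 177 days at 2.15% → $2,497,000 × 2.15% × 177/365 = $26,033.7904
2014-10-24 to 2014-12-31: 69 days at 3.6% → $2,497,000 × 3.6% × 69/365 = $16,993.2822
Total = $43,027.0726

$43,027.07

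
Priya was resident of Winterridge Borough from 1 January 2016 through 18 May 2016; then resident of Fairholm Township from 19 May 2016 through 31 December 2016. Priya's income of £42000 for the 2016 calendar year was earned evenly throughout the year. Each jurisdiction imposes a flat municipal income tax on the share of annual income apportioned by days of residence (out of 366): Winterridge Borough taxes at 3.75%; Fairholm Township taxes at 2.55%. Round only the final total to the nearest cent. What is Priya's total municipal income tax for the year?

Winterridge Borough, 1 January – 18 May 2016: 139 days → £42000 × 3.75% × 139/366 = £598.1557
Fairholm Township, 19 May – 31 December 2016: 227 days → £42000 × 2.55% × 227/366 = £664.2541
Total = £1262.4098

£1262.41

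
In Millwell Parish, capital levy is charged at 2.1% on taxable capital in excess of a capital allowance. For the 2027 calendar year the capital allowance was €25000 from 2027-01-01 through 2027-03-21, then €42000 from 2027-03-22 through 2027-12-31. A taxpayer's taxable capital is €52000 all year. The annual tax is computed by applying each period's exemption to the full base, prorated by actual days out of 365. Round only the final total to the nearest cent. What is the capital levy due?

2027-01-01 to 2027-03-21: 80 days, exemption €25000 → (€52000 − €25000) × 2.1% × 80/365 = €124.2740
2027-03-22 to 2027-12-31: 285 days, exemption €42000 → (€52000 − €42000) × 2.1% × 285/365 = €163.9726
Total = €288.2466

€288.25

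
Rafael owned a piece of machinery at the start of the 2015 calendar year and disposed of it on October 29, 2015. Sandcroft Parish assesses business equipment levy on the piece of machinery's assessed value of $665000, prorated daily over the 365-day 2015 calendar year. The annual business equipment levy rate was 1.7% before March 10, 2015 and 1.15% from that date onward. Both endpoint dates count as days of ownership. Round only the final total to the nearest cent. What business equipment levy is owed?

January 1 – March 9, 2015: 68 days at 1.7% → $665000 × 1.7% × 68/365 = $2106.1370
March 10 – October 29, 2015: 234 days at 1.15% → $665000 × 1.15% × 234/365 = $4902.7808
Total = $7008.9178

$7008.92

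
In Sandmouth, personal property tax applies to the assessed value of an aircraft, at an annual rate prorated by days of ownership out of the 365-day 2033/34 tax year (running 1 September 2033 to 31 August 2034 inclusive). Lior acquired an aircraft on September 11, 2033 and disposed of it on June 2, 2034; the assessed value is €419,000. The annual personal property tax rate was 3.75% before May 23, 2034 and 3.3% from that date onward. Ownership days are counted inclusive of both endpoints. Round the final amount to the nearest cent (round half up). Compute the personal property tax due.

September 11, 2033 – May 22, 2034: 254 days at 3.75% → €419,000 × 3.75% × 254/365 = €10,934.1781
May 23 – June 2, 2034: 11 days at 3.3% → €419,000 × 3.3% × 11/365 = €416.7041
Total = €11,350.8822

€11,350.88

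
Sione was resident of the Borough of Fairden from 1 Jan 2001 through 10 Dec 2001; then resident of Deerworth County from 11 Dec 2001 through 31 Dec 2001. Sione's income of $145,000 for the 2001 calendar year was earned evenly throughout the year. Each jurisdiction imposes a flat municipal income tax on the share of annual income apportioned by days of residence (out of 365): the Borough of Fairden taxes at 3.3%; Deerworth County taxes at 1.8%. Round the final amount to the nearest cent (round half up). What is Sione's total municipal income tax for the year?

$4,659.86

The Borough of Fairden, 1 Jan – 10 Dec 2001: 344 days → $145,000 × 3.3% × 344/365 = $4,509.6986
Deerworth County, 11 Dec – 31 Dec 2001: 21 days → $145,000 × 1.8% × 21/365 = $150.1644
Total = $4,659.8630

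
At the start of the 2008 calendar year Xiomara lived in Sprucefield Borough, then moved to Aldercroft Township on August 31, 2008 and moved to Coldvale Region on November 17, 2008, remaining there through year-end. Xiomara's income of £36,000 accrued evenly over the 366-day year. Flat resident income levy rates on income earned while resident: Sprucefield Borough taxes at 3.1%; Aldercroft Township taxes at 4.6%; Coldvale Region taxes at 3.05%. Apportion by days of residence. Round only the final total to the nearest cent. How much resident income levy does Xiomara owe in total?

Sprucefield Borough, January 1 – August 30, 2008: 243 days → £36,000 × 3.1% × 243/366 = £740.9508
Aldercroft Township, August 31 – November 16, 2008: 78 days → £36,000 × 4.6% × 78/366 = £352.9180
Coldvale Region, November 17 – December 31, 2008: 45 days → £36,000 × 3.05% × 45/366 = £135.0000
Total = £1,228.8689

£1,228.87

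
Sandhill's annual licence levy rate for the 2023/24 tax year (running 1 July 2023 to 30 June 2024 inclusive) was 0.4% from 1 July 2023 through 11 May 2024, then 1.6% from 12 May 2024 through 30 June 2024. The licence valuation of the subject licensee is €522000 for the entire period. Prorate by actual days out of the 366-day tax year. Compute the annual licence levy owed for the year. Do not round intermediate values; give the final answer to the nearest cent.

€2943.74

1 July 2023 – 11 May 2024: 316 days at 0.4% → €522000 × 0.4% × 316/366 = €1802.7541
12 May – 30 June 2024: 50 days at 1.6% → €522000 × 1.6% × 50/366 = €1140.9836
Total = €2943.7377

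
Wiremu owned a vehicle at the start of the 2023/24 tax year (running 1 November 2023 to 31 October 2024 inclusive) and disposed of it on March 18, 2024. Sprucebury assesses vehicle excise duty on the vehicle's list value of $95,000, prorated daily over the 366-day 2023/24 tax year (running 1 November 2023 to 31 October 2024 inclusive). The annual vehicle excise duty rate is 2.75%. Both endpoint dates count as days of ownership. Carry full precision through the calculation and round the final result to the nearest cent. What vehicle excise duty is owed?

$992.18

Days held (November 1, 2023 – March 18, 2024): 139 out of 366
Tax = $95,000 × 2.75% × 139/366 = $992.1790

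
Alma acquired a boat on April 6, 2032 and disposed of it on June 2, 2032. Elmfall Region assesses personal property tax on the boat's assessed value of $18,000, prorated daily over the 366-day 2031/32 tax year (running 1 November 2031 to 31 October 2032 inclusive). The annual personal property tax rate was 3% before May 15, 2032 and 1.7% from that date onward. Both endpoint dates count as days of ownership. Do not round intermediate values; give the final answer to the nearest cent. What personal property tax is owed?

April 6 – May 14, 2032: 39 days at 3% → $18,000 × 3% × 39/366 = $57.5410
May 15 – June 2, 2032: 19 days at 1.7% → $18,000 × 1.7% × 19/366 = $15.8852
Total = $73.4262

$73.43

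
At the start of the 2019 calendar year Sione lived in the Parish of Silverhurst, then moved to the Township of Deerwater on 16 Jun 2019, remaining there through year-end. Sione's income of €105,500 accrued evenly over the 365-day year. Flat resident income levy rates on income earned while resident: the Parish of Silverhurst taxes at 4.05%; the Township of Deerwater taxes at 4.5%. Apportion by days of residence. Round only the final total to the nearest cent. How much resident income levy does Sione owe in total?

The Parish of Silverhurst, 1 Jan – 15 Jun 2019: 166 days → €105,500 × 4.05% × 166/365 = €1,943.2233
The Township of Deerwater, 16 Jun – 31 Dec 2019: 199 days → €105,500 × 4.5% × 199/365 = €2,588.3630
Total = €4,531.5863

€4,531.59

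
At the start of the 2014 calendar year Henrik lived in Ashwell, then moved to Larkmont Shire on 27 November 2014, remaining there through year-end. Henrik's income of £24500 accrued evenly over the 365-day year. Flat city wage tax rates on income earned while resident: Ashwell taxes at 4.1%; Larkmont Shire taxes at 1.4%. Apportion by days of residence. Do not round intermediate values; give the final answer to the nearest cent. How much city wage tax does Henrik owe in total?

£941.07

Ashwell, 1 January – 26 November 2014: 330 days → £24500 × 4.1% × 330/365 = £908.1781
Larkmont Shire, 27 November – 31 December 2014: 35 days → £24500 × 1.4% × 35/365 = £32.8904
Total = £941.0685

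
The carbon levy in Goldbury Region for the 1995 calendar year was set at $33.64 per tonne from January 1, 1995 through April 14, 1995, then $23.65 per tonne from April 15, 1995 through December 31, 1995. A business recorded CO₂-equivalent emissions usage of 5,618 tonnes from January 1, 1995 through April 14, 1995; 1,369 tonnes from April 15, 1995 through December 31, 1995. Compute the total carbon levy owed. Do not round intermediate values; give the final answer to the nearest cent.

January 1 – April 14, 1995: 5,618 tonnes at $33.64/tonne → $188,989.52
April 15 – December 31, 1995: 1,369 tonnes at $23.65/tonne → $32,376.85

$221,366.37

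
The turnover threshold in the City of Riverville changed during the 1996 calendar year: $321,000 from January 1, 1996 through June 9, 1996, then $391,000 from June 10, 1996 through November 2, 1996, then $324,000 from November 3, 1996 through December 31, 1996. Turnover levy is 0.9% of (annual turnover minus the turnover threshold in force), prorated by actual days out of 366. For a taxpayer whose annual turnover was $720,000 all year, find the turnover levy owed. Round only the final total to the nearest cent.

$3,335.34

January 1 – June 9, 1996: 161 days, exemption $321,000 → ($720,000 − $321,000) × 0.9% × 161/366 = $1,579.6475
June 10 – November 2, 1996: 146 days, exemption $391,000 → ($720,000 − $391,000) × 0.9% × 146/366 = $1,181.1639
November 3 – December 31, 1996: 59 days, exemption $324,000 → ($720,000 − $324,000) × 0.9% × 59/366 = $574.5246
Total = $3,335.3361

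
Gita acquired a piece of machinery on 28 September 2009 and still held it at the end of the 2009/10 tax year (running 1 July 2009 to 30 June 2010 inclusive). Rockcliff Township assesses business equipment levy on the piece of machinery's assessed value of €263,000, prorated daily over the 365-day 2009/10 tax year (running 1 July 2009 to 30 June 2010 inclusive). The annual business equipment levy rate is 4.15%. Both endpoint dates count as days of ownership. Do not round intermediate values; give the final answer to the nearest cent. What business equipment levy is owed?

€8,253.16

Days held (28 September 2009 – 30 June 2010): 276 out of 365
Tax = €263,000 × 4.15% × 276/365 = €8,253.1562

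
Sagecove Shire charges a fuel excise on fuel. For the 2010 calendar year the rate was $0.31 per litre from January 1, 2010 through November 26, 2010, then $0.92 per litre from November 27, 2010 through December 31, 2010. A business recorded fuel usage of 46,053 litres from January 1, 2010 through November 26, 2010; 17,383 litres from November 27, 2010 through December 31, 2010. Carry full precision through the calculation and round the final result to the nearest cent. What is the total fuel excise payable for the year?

January 1 – November 26, 2010: 46,053 litres at $0.31/litre → $14,276.43
November 27 – December 31, 2010: 17,383 litres at $0.92/litre → $15,992.36

$30,268.79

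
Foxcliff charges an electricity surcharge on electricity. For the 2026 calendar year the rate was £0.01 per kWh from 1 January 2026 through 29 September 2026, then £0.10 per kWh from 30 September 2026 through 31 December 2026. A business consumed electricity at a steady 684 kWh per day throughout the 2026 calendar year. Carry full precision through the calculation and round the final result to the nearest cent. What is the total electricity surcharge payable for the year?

£8,221.68

1 January – 29 September 2026: 272 days × 684 kWh/day = 186,048 kWh at £0.01/kWh → £1,860.48
30 September – 31 December 2026: 93 days × 684 kWh/day = 63,612 kWh at £0.10/kWh → £6,361.20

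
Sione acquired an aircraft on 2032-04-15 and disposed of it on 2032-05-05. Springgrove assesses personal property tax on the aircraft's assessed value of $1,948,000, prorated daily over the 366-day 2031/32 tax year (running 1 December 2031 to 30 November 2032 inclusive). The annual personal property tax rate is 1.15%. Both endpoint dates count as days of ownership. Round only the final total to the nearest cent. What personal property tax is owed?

Days held (2032-04-15 to 2032-05-05): 21 out of 366
Tax = $1,948,000 × 1.15% × 21/366 = $1,285.3607

$1,285.36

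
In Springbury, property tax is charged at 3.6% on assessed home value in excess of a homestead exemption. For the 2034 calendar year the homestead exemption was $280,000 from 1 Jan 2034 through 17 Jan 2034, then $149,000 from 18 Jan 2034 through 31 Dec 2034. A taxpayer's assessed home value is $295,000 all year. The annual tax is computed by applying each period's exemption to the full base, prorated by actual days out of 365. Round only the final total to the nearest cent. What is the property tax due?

$5,036.35

1 Jan – 17 Jan 2034: 17 days, exemption $280,000 → ($295,000 − $280,000) × 3.6% × 17/365 = $25.1507
18 Jan – 31 Dec 2034: 348 days, exemption $149,000 → ($295,000 − $149,000) × 3.6% × 348/365 = $5,011.2000
Total = $5,036.3507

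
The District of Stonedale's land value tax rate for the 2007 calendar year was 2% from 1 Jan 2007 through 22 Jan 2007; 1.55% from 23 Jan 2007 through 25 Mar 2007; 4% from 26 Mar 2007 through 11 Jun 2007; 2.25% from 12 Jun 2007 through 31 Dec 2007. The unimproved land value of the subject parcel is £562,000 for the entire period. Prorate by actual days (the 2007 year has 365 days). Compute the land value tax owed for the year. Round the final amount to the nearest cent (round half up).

1 Jan – 22 Jan 2007: 22 days at 2% → £562,000 × 2% × 22/365 = £677.4795
23 Jan – 25 Mar 2007: 62 days at 1.55% → £562,000 × 1.55% × 62/365 = £1,479.6767
26 Mar – 11 Jun 2007: 78 days at 4% → £562,000 × 4% × 78/365 = £4,803.9452
12 Jun – 31 Dec 2007: 203 days at 2.25% → £562,000 × 2.25% × 203/365 = £7,032.6986
Total = £13,993.8000

£13,993.80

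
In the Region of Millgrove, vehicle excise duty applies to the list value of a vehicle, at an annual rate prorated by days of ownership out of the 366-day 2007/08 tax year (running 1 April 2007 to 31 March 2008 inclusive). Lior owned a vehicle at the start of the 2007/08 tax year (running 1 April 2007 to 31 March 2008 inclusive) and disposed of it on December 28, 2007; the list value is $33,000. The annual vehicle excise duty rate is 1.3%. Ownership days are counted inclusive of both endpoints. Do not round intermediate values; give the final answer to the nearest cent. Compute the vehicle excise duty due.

Days held (April 1 – December 28, 2007): 272 out of 366
Tax = $33,000 × 1.3% × 272/366 = $318.8197

$318.82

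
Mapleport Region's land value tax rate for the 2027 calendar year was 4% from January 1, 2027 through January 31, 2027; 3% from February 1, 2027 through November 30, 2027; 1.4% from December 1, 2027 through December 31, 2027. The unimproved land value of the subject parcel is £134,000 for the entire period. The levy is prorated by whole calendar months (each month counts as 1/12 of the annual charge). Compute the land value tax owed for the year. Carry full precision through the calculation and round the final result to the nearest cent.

£3,953.00

January 1 – January 31, 2027: 1 month at 4% → £134,000 × 4% × 1/12 = £446.6667
February 1 – November 30, 2027: 10 months at 3% → £134,000 × 3% × 10/12 = £3,350.0000
December 1 – December 31, 2027: 1 month at 1.4% → £134,000 × 1.4% × 1/12 = £156.3333
Total = £3,953.0000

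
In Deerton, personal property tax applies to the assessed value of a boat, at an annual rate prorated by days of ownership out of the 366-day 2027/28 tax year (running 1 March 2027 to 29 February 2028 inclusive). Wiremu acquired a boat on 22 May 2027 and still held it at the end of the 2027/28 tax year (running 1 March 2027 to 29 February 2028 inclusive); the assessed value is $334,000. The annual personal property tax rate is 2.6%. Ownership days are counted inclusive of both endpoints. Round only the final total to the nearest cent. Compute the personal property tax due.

$6,738.40

Days held (22 May 2027 – 29 Feb 2028): 284 out of 366
Tax = $334,000 × 2.6% × 284/366 = $6,738.4044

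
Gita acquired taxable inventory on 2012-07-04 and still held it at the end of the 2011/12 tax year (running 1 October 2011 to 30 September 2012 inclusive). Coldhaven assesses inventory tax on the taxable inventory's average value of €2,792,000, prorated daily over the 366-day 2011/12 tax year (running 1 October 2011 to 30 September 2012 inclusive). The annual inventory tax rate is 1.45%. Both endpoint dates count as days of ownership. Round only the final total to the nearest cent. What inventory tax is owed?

€9,844.47

Days held (2012-07-04 to 2012-09-30): 89 out of 366
Tax = €2,792,000 × 1.45% × 89/366 = €9,844.4699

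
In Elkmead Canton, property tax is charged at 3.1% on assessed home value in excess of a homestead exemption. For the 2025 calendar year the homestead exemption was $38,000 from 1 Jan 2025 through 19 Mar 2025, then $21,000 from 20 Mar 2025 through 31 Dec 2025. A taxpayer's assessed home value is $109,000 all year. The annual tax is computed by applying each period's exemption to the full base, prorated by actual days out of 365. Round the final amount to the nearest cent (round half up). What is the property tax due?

1 Jan – 19 Mar 2025: 78 days, exemption $38,000 → ($109,000 − $38,000) × 3.1% × 78/365 = $470.3507
20 Mar – 31 Dec 2025: 287 days, exemption $21,000 → ($109,000 − $21,000) × 3.1% × 287/365 = $2,145.0301
Total = $2,615.3808

$2,615.38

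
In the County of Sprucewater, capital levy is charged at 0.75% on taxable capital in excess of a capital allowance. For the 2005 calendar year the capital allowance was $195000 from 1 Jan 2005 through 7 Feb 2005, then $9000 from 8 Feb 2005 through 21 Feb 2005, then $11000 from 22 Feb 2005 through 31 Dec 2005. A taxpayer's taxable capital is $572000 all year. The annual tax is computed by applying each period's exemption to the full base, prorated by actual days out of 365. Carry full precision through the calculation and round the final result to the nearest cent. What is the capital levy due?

$4064.40

1 Jan – 7 Feb 2005: 38 days, exemption $195000 → ($572000 − $195000) × 0.75% × 38/365 = $294.3699
8 Feb – 21 Feb 2005: 14 days, exemption $9000 → ($572000 − $9000) × 0.75% × 14/365 = $161.9589
22 Feb – 31 Dec 2005: 313 days, exemption $11000 → ($572000 − $11000) × 0.75% × 313/365 = $3608.0753
Total = $4064.4041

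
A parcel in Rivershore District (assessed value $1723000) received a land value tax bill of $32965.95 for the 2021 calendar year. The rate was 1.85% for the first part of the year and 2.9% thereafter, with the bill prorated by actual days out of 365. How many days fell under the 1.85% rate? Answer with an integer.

Let d = days at the first rate; then 365 − d days at the second rate.
$1723000 × [1.85%·d + 2.9%·(365−d)] / 365 = $32965.95
Solving gives d = 343, so the new rate took effect on December 10, 2021.

343 days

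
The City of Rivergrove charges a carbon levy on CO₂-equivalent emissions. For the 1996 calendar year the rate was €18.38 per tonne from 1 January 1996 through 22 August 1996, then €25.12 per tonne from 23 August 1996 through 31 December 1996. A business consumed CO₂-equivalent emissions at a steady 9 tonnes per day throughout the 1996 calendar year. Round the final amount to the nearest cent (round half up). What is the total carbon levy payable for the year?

1 January – 22 August 1996: 235 days × 9 tonnes/day = 2,115 tonnes at €18.38/tonne → €38873.70
23 August – 31 December 1996: 131 days × 9 tonnes/day = 1,179 tonnes at €25.12/tonne → €29616.48

€68490.18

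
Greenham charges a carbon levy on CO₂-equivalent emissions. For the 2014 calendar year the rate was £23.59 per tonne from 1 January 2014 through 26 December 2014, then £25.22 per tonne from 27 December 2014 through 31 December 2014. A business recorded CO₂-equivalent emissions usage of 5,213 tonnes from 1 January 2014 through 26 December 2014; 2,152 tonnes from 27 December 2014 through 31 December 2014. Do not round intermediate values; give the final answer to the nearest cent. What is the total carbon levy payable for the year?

1 January – 26 December 2014: 5,213 tonnes at £23.59/tonne → £122974.67
27 December – 31 December 2014: 2,152 tonnes at £25.22/tonne → £54273.44

£177248.11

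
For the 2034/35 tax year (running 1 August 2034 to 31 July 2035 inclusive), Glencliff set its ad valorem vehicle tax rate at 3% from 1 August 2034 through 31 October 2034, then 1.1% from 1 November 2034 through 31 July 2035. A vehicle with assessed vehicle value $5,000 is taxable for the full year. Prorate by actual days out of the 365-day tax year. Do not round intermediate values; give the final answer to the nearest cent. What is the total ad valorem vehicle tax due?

$78.95

1 August – 31 October 2034: 92 days at 3% → $5,000 × 3% × 92/365 = $37.8082
1 November 2034 – 31 July 2035: 273 days at 1.1% → $5,000 × 1.1% × 273/365 = $41.1370
Total = $78.9452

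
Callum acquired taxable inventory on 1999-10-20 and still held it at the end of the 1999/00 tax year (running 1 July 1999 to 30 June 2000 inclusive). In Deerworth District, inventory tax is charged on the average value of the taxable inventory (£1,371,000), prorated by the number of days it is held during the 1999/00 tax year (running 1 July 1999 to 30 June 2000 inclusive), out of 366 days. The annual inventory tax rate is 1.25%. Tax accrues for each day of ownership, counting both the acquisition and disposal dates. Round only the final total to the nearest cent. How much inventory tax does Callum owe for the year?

£11,940.06

Days held (1999-10-20 to 2000-06-30): 255 out of 366
Tax = £1,371,000 × 1.25% × 255/366 = £11,940.0615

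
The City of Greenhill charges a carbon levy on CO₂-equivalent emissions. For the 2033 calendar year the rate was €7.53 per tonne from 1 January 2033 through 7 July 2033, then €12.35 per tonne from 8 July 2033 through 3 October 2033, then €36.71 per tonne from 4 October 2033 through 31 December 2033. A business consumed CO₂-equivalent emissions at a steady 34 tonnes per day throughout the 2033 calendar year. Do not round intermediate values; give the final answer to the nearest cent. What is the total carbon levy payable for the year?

€196,167.42

1 January – 7 July 2033: 188 days × 34 tonnes/day = 6,392 tonnes at €7.53/tonne → €48,131.76
8 July – 3 October 2033: 88 days × 34 tonnes/day = 2,992 tonnes at €12.35/tonne → €36,951.20
4 October – 31 December 2033: 89 days × 34 tonnes/day = 3,026 tonnes at €36.71/tonne → €111,084.46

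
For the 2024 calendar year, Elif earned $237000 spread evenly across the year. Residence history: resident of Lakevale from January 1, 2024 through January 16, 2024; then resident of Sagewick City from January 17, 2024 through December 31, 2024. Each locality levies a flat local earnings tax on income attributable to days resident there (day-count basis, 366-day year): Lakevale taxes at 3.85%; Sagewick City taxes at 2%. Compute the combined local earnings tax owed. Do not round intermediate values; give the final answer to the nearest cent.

Lakevale, January 1 – January 16, 2024: 16 days → $237000 × 3.85% × 16/366 = $398.8852
Sagewick City, January 17 – December 31, 2024: 350 days → $237000 × 2% × 350/366 = $4532.7869
Total = $4931.6721

$4931.67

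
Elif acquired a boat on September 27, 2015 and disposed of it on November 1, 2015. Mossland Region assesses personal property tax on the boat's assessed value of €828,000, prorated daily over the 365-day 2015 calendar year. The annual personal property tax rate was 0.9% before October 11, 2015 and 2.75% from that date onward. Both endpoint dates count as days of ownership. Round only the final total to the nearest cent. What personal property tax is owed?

September 27 – October 10, 2015: 14 days at 0.9% → €828,000 × 0.9% × 14/365 = €285.8301
October 11 – November 1, 2015: 22 days at 2.75% → €828,000 × 2.75% × 22/365 = €1,372.4384
Total = €1,658.2685

€1,658.27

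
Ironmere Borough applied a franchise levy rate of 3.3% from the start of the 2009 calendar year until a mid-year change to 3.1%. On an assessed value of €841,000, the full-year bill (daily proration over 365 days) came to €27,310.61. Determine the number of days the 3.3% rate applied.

Let d = days at the first rate; then 365 − d days at the second rate.
€841,000 × [3.3%·d + 3.1%·(365−d)] / 365 = €27,310.61
Solving gives d = 269, so the new rate took effect on 27 Sep 2009.

269 days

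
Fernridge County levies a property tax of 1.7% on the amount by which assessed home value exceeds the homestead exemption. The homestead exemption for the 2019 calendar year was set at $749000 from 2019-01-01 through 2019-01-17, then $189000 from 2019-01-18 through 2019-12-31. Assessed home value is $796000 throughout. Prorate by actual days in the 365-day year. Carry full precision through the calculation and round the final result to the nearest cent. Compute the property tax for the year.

2019-01-01 to 2019-01-17: 17 days, exemption $749000 → ($796000 − $749000) × 1.7% × 17/365 = $37.2137
2019-01-18 to 2019-12-31: 348 days, exemption $189000 → ($796000 − $189000) × 1.7% × 348/365 = $9838.3890
Total = $9875.6027

$9875.60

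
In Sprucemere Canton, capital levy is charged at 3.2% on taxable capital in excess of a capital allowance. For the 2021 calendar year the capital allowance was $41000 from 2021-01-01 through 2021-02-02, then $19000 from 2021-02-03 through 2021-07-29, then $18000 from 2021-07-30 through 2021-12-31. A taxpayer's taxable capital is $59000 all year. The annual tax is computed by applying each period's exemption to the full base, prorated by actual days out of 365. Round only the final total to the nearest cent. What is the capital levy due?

2021-01-01 to 2021-02-02: 33 days, exemption $41000 → ($59000 − $41000) × 3.2% × 33/365 = $52.0767
2021-02-03 to 2021-07-29: 177 days, exemption $19000 → ($59000 − $19000) × 3.2% × 177/365 = $620.7123
2021-07-30 to 2021-12-31: 155 days, exemption $18000 → ($59000 − $18000) × 3.2% × 155/365 = $557.1507
Total = $1229.9397

$1229.94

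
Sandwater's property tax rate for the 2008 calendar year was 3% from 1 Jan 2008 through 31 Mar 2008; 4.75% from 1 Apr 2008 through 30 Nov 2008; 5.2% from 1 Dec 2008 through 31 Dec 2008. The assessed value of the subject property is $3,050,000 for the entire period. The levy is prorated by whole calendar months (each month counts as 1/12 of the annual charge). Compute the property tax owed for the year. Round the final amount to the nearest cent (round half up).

1 Jan – 31 Mar 2008: 3 months at 3% → $3,050,000 × 3% × 3/12 = $22,875.0000
1 Apr – 30 Nov 2008: 8 months at 4.75% → $3,050,000 × 4.75% × 8/12 = $96,583.3333
1 Dec – 31 Dec 2008: 1 month at 5.2% → $3,050,000 × 5.2% × 1/12 = $13,216.6667
Total = $132,675.0000

$132,675.00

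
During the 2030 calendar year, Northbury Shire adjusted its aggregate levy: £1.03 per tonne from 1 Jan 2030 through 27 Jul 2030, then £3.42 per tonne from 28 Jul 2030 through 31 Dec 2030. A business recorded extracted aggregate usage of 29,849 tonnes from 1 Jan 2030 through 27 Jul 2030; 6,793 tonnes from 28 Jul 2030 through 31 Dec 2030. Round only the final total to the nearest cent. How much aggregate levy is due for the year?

1 Jan – 27 Jul 2030: 29,849 tonnes at £1.03/tonne → £30,744.47
28 Jul – 31 Dec 2030: 6,793 tonnes at £3.42/tonne → £23,232.06

£53,976.53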